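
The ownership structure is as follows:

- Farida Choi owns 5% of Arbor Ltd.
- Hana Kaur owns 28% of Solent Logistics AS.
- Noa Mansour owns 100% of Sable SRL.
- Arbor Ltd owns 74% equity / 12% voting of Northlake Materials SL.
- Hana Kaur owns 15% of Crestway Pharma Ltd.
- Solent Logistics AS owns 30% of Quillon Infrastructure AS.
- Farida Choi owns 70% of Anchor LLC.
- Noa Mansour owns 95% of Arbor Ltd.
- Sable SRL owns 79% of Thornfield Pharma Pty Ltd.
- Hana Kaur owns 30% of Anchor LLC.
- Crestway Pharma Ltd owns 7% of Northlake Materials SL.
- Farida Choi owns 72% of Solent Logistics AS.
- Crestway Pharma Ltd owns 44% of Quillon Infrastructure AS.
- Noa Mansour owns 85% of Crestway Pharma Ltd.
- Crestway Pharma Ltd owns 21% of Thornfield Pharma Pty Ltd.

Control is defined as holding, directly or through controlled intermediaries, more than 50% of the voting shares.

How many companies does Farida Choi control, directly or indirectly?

Farida holds 72% of Solent, so Farida controls Solent.
Farida holds 70% of Anchor, so Farida controls Anchor.
No other company's threshold is met.
Farida controls 2 companies.

2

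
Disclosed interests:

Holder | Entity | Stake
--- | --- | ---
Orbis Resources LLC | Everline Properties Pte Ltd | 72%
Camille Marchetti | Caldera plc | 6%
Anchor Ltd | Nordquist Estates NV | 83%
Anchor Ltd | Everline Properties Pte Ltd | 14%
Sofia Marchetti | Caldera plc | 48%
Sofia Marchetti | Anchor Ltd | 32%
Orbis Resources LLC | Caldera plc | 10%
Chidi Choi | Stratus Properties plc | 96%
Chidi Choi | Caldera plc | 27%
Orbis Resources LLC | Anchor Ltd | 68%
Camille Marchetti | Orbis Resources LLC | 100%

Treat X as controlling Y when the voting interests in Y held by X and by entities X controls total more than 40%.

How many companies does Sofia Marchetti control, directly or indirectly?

1

Sofia holds 48% of Caldera, so Sofia controls Caldera.
No other company's threshold is met.
Sofia controls 1 company.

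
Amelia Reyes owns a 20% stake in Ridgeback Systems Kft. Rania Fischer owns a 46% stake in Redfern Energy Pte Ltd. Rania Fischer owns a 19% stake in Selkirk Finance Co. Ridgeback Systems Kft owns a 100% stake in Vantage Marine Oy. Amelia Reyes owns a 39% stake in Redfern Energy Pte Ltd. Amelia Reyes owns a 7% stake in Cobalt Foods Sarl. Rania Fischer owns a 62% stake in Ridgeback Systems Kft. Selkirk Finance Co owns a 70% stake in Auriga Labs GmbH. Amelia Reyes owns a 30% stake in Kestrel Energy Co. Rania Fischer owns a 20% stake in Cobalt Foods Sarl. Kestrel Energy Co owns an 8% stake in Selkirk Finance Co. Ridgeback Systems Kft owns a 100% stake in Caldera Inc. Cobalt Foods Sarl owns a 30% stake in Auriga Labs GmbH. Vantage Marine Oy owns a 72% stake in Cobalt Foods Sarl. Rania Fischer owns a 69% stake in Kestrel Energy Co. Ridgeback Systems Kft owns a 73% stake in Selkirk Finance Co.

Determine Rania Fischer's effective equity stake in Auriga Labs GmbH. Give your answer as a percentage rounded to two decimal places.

Rania reaches Auriga along 5 paths.
Via Kestrel → Selkirk: 69% × 8% × 70% = 3.864%.
Via Selkirk: 19% × 70% = 13.3%.
Via Ridgeback → Selkirk: 62% × 73% × 70% = 31.682%.
Via Ridgeback → Vantage → Cobalt: 62% × 100% × 72% × 30% = 13.392%.
Via Cobalt: 20% × 30% = 6%.
Total: 3.864% + 13.3% + 31.682% + 13.392% + 6% = 68.238%.
Rounded: 68.24%.

68.24%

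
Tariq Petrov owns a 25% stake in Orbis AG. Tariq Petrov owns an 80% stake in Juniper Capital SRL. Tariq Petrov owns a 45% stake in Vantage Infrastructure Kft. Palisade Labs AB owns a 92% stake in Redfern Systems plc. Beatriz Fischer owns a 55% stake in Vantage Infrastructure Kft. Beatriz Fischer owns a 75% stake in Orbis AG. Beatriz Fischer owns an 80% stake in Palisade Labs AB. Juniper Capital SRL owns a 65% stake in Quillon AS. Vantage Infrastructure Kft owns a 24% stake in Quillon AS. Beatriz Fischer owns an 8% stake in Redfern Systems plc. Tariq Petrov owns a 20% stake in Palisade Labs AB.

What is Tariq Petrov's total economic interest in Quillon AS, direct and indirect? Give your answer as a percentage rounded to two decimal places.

62.80%

Tariq reaches Quillon along 2 paths.
Via Juniper: 80% × 65% = 52%.
Via Vantage: 45% × 24% = 10.8%.
Total: 52% + 10.8% = 62.8%.
Rounded: 62.80%.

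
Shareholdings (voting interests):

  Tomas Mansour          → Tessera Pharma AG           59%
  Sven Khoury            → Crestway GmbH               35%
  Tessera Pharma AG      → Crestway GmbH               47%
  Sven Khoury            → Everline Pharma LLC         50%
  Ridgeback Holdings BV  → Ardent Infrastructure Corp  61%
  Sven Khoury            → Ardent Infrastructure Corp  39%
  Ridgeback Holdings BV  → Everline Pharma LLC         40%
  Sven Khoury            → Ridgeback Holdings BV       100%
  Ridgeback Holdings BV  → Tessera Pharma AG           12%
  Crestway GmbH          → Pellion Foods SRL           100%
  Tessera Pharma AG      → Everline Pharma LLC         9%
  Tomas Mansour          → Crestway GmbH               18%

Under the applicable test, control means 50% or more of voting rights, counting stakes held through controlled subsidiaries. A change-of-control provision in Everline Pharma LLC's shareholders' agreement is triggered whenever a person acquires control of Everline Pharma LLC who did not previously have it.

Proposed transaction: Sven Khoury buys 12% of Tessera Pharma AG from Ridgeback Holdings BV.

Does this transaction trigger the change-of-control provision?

No

The purchase adds only to Sven's holdings (Ridgeback's stake shrinks), so Sven is the only person who could newly come to control Everline.
Sven holds 100% of Ridgeback, so Sven controls Ridgeback.
Sven and Ridgeback together hold 50% + 40% = 90% of Everline, so Sven controls Everline.
So Sven already controls Everline before the transaction.
After the purchase, Sven holds 12% of Tessera directly, and Ridgeback's stake falls to 0%.
Sven controlled Everline already, so this is not a new person acquiring control; every other person's position is unchanged or reduced.
No new person acquires control, so the clause is not triggered.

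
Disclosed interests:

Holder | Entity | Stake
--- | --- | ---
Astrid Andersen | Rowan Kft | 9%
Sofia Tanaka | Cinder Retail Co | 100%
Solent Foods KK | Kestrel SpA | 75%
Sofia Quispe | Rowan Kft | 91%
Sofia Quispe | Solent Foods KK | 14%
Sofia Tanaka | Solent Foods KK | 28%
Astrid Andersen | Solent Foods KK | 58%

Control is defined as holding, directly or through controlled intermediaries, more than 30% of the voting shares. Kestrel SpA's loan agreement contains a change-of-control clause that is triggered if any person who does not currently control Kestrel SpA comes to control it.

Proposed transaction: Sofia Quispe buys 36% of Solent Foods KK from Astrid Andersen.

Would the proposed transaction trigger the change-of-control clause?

Yes

The purchase adds only to Sofia Quispe's holdings (Astrid's stake shrinks), so Sofia Quispe is the only person who could newly come to control Kestrel.
Sofia Quispe holds 91% of Rowan, so Sofia Quispe controls Rowan.
Neither Sofia Quispe nor any entity Sofia Quispe controls holds any voting interest in Kestrel.
So before the transaction, Sofia Quispe does not control Kestrel.
After the purchase, Sofia Quispe's direct stake in Solent rises to 14% + 36% = 50%, and Astrid's stake falls to 22%.
Sofia Quispe holds 50% of Solent, so Sofia Quispe controls Solent.
Solent holds 75% of Kestrel, so Sofia Quispe controls Kestrel.
Sofia Quispe did not control Kestrel before and does after, so the clause is triggered.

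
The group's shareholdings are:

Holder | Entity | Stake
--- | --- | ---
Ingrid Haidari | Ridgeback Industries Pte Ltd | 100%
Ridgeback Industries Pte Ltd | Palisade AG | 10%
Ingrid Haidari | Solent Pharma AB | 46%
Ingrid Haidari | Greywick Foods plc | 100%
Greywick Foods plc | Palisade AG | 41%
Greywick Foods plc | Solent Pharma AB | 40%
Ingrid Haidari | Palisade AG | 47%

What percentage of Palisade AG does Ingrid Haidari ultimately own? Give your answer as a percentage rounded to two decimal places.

98.00%

Ingrid reaches Palisade along 3 paths.
Via Greywick: 100% × 41% = 41%.
Direct stake: 47% = 47%.
Via Ridgeback: 100% × 10% = 10%.
Total: 41% + 47% + 10% = 98%.
Rounded: 98.00%.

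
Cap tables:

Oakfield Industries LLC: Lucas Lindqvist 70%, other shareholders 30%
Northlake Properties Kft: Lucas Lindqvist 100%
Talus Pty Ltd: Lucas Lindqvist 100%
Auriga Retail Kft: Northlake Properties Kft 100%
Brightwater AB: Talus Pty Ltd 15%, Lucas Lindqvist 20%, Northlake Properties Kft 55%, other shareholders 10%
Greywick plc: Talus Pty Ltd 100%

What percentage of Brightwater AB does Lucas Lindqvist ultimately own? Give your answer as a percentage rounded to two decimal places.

90.00%

Lucas reaches Brightwater along 3 paths.
Via Talus: 100% × 15% = 15%.
Direct stake: 20% = 20%.
Via Northlake: 100% × 55% = 55%.
Total: 15% + 20% + 55% = 90%.
Rounded: 90.00%.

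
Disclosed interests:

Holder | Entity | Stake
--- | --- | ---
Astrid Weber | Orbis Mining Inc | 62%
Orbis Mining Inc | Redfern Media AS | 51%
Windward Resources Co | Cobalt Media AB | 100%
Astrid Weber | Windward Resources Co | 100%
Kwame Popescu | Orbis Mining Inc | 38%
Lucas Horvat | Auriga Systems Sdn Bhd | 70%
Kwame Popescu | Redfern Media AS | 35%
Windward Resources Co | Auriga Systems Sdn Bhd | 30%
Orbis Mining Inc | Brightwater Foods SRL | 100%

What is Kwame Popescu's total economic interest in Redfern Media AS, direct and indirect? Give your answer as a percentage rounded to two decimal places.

Kwame reaches Redfern along 2 paths.
Via Orbis: 38% × 51% = 19.38%.
Direct stake: 35% = 35%.
Total: 19.38% + 35% = 54.38%.

54.38%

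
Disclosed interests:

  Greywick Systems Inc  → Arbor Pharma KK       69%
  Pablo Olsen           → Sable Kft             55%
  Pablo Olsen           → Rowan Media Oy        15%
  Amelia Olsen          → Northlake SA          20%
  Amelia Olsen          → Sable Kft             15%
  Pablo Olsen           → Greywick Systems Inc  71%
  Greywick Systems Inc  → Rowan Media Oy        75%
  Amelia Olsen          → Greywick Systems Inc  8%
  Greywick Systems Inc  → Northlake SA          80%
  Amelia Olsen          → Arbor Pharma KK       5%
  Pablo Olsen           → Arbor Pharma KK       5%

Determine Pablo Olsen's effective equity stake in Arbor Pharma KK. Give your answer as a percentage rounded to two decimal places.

Pablo reaches Arbor along 2 paths.
Direct stake: 5% = 5%.
Via Greywick: 71% × 69% = 48.99%.
Total: 5% + 48.99% = 53.99%.

53.99%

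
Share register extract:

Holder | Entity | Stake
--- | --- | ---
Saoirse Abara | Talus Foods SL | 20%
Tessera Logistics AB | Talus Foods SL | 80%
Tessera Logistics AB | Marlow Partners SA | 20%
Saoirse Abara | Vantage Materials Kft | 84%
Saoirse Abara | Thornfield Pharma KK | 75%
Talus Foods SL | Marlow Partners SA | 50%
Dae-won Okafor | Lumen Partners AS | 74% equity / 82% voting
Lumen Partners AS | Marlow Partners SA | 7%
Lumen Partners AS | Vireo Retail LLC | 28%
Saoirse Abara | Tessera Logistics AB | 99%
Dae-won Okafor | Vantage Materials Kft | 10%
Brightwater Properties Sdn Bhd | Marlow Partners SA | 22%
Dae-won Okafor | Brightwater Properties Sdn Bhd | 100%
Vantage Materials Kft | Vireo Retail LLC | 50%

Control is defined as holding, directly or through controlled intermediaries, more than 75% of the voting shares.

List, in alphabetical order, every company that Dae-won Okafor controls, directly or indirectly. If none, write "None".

Brightwater Properties Sdn Bhd, Lumen Partners AS

Dae-won holds 100% of Brightwater, so Dae-won controls Brightwater.
Dae-won holds 82% of Lumen, so Dae-won controls Lumen.
No other company's threshold is met.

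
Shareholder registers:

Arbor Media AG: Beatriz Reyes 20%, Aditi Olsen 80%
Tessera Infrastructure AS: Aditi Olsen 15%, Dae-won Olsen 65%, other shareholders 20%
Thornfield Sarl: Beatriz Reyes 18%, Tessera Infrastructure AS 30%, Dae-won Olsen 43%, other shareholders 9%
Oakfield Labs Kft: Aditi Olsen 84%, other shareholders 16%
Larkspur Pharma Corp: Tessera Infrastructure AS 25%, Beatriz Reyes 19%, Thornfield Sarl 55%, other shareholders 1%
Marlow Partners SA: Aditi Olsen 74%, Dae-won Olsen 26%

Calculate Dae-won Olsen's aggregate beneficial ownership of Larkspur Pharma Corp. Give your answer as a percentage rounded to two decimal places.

50.63%

Dae-won reaches Larkspur along 3 paths.
Via Tessera: 65% × 25% = 16.25%.
Via Tessera → Thornfield: 65% × 30% × 55% = 10.725%.
Via Thornfield: 43% × 55% = 23.65%.
Total: 16.25% + 10.725% + 23.65% = 50.625%.
Rounded: 50.63%.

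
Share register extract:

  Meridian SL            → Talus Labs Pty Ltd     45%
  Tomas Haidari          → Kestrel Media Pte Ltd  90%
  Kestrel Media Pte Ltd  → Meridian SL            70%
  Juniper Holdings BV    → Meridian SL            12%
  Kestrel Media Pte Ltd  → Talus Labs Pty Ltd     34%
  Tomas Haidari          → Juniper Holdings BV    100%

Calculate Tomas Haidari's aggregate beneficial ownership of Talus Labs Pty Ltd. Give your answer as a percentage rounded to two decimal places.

Tomas reaches Talus along 3 paths.
Via Kestrel: 90% × 34% = 30.6%.
Via Kestrel → Meridian: 90% × 70% × 45% = 28.35%.
Via Juniper → Meridian: 100% × 12% × 45% = 5.4%.
Total: 30.6% + 28.35% + 5.4% = 64.35%.

64.35%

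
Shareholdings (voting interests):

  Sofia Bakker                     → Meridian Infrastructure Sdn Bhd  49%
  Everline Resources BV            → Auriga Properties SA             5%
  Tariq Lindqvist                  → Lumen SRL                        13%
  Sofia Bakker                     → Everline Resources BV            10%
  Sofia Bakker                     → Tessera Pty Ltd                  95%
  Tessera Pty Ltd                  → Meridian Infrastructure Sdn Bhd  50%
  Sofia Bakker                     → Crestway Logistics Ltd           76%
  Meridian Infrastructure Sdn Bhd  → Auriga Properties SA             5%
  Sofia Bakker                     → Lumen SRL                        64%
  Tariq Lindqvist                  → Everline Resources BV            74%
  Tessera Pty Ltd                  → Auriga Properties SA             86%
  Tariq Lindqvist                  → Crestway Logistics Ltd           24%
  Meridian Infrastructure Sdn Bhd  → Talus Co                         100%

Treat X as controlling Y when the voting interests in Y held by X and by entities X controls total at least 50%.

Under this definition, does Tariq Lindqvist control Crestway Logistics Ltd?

No

Tariq holds 74% of Everline, so Tariq controls Everline.
In Crestway, Tariq's side holds only 24%, not ≥ 50%.
So Tariq does not control Crestway.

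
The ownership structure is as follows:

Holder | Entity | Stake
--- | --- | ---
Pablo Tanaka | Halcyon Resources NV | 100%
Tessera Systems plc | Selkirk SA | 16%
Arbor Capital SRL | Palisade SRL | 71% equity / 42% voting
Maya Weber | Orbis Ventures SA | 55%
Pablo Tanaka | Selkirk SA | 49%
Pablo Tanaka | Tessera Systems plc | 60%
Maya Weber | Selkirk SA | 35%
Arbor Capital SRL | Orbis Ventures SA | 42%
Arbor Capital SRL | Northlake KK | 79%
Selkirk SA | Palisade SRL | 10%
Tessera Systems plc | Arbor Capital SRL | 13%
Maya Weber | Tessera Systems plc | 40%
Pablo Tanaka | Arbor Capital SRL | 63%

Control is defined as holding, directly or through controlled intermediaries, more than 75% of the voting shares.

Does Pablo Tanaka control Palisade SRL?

Pablo holds 100% of Halcyon, so Pablo controls Halcyon.
Neither Pablo nor any entity Pablo controls holds any voting interest in Palisade.
So Pablo does not control Palisade.

No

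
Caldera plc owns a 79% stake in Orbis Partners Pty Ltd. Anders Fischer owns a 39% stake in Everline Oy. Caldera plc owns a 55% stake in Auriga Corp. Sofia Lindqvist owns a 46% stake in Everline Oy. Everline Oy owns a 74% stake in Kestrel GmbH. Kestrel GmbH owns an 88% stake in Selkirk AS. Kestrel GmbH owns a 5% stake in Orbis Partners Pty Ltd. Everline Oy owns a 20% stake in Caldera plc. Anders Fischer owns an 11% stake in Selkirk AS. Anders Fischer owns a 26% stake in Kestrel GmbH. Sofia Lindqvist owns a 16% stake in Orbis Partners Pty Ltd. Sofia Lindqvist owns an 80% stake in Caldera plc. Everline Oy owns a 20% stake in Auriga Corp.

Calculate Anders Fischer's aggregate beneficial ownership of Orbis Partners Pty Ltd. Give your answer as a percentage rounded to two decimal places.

8.91%

Anders reaches Orbis along 3 paths.
Via Everline → Caldera: 39% × 20% × 79% = 6.162%.
Via Kestrel: 26% × 5% = 1.3%.
Via Everline → Kestrel: 39% × 74% × 5% = 1.443%.
Total: 6.162% + 1.3% + 1.443% = 8.905%.
Rounded: 8.91%.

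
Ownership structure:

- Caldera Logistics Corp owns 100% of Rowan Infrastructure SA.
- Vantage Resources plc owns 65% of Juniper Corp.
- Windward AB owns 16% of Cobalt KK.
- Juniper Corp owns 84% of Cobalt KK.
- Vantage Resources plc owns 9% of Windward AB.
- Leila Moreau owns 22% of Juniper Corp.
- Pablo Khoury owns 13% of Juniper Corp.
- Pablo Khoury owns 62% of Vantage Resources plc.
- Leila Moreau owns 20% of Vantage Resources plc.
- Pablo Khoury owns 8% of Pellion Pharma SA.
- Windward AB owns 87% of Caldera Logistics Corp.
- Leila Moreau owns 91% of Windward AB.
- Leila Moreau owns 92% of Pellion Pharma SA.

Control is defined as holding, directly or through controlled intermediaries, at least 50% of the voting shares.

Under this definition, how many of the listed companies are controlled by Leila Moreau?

Leila holds 91% of Windward, so Leila controls Windward.
Windward holds 87% of Caldera, so Leila controls Caldera.
Leila holds 92% of Pellion, so Leila controls Pellion.
Caldera holds 100% of Rowan, so Leila controls Rowan.
No other company's threshold is met.
Leila controls 4 companies.

4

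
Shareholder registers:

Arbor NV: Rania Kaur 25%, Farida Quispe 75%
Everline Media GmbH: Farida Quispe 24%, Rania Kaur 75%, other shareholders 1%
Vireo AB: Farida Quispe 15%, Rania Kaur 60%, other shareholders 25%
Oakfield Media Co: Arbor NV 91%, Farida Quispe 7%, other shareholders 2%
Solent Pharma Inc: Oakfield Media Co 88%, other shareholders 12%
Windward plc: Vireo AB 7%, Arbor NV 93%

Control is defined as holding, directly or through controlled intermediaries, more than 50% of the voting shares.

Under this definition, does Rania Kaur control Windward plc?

No

Rania holds 75% of Everline, so Rania controls Everline.
Rania holds 60% of Vireo, so Rania controls Vireo.
In Windward, Rania's side holds only 7%, not > 50%.
So Rania does not control Windward.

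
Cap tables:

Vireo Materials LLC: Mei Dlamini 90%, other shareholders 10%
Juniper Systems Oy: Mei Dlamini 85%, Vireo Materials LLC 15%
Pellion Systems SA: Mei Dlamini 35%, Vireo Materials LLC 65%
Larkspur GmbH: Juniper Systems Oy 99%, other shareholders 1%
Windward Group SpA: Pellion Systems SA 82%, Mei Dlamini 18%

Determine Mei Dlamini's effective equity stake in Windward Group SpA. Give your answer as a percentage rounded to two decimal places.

Mei reaches Windward along 3 paths.
Via Pellion: 35% × 82% = 28.7%.
Via Vireo → Pellion: 90% × 65% × 82% = 47.97%.
Direct stake: 18% = 18%.
Total: 28.7% + 47.97% + 18% = 94.67%.

94.67%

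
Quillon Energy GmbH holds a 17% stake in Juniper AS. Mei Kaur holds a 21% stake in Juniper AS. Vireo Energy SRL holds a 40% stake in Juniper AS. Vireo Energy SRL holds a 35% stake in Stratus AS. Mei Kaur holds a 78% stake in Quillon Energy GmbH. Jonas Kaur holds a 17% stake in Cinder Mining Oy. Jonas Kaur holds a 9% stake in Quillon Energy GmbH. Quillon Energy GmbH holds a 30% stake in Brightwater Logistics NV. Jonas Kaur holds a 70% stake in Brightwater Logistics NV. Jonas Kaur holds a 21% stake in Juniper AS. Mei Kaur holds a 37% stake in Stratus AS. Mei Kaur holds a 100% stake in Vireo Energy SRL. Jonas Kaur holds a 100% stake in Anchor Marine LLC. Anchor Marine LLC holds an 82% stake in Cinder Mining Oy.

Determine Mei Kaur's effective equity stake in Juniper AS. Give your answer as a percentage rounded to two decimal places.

74.26%

Mei reaches Juniper along 3 paths.
Via Quillon: 78% × 17% = 13.26%.
Via Vireo: 100% × 40% = 40%.
Direct stake: 21% = 21%.
Total: 13.26% + 40% + 21% = 74.26%.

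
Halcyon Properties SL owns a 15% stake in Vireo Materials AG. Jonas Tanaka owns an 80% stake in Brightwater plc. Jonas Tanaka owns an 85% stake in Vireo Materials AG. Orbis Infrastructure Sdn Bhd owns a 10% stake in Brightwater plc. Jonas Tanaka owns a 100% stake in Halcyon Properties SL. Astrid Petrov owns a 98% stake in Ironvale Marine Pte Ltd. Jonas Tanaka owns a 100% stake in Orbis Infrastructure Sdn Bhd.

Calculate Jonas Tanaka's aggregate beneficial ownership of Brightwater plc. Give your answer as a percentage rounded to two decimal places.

Jonas reaches Brightwater along 2 paths.
Direct stake: 80% = 80%.
Via Orbis: 100% × 10% = 10%.
Total: 80% + 10% = 90%.
Rounded: 90.00%.

90.00%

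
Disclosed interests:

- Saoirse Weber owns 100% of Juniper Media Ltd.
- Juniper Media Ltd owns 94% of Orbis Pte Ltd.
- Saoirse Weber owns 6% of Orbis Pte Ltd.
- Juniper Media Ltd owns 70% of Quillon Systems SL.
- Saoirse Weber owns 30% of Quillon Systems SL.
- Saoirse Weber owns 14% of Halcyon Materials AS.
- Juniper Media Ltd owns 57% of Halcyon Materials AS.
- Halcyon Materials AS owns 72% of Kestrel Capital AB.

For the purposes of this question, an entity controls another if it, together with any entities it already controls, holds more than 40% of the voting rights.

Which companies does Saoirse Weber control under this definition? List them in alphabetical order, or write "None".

Saoirse holds 100% of Juniper, so Saoirse controls Juniper.
Juniper and Saoirse together hold 94% + 6% = 100% of Orbis, so Saoirse controls Orbis.
Saoirse and Juniper together hold 14% + 57% = 71% of Halcyon, so Saoirse controls Halcyon.
Halcyon holds 72% of Kestrel, so Saoirse controls Kestrel.
Saoirse and Juniper together hold 30% + 70% = 100% of Quillon, so Saoirse controls Quillon.

Halcyon Materials AS, Juniper Media Ltd, Kestrel Capital AB, Orbis Pte Ltd, Quillon Systems SL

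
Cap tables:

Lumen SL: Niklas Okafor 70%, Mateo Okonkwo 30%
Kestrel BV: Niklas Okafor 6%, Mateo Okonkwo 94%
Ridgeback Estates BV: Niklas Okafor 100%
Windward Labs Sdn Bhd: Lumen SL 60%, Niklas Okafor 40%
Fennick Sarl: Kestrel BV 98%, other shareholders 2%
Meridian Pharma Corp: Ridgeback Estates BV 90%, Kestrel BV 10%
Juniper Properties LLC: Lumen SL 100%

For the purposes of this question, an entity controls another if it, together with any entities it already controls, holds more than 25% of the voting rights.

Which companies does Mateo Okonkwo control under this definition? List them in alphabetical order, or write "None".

Mateo holds 30% of Lumen, so Mateo controls Lumen.
Mateo holds 94% of Kestrel, so Mateo controls Kestrel.
Lumen holds 60% of Windward, so Mateo controls Windward.
Kestrel holds 98% of Fennick, so Mateo controls Fennick.
Lumen holds 100% of Juniper, so Mateo controls Juniper.
No other company's threshold is met.

Fennick Sarl, Juniper Properties LLC, Kestrel BV, Lumen SL, Windward Labs Sdn Bhd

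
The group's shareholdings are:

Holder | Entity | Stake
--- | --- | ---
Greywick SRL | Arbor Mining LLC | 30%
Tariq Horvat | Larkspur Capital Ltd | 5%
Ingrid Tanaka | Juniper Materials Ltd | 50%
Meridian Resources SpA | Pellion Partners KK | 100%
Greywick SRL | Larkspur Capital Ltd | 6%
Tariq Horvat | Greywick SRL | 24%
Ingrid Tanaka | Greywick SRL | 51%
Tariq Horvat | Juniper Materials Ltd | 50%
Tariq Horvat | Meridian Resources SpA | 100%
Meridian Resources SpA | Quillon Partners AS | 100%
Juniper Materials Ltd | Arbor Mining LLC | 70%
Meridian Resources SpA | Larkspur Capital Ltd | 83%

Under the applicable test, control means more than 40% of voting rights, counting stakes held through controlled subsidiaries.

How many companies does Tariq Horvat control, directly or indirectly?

Tariq holds 50% of Juniper, so Tariq controls Juniper.
Tariq holds 100% of Meridian, so Tariq controls Meridian.
Meridian holds 100% of Pellion, so Tariq controls Pellion.
Juniper holds 70% of Arbor, so Tariq controls Arbor.
Tariq and Meridian together hold 5% + 83% = 88% of Larkspur, so Tariq controls Larkspur.
Meridian holds 100% of Quillon, so Tariq controls Quillon.
No other company's threshold is met.
Tariq controls 6 companies.

6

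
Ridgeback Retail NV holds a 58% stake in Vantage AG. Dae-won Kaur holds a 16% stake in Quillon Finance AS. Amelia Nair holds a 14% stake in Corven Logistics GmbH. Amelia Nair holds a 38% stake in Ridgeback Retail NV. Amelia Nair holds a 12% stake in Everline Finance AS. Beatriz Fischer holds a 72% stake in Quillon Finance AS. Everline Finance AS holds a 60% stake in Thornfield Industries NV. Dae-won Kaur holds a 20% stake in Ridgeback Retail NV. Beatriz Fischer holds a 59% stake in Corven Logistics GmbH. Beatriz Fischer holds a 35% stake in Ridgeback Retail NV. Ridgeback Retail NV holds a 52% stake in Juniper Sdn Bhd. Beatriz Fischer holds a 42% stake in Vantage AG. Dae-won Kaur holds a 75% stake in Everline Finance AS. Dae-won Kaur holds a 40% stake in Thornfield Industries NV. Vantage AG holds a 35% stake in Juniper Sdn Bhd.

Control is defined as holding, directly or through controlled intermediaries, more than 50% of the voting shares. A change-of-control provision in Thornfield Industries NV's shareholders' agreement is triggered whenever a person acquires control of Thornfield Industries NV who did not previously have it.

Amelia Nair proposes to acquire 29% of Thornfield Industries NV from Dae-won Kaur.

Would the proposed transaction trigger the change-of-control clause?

No

The purchase adds only to Amelia's holdings (Dae-won's stake shrinks), so Amelia is the only person who could newly come to control Thornfield.
Amelia's largest direct stake is 38% in Ridgeback, which does not meet the threshold, so Amelia controls no company.
Neither Amelia nor any entity Amelia controls holds any voting interest in Thornfield.
So before the transaction, Amelia does not control Thornfield.
After the purchase, Amelia holds 29% of Thornfield directly, and Dae-won's stake falls to 11%.
After the transaction, Amelia's side holds 29% of Thornfield, not > 50%, so Amelia still does not control Thornfield.
No new person acquires control, so the clause is not triggered.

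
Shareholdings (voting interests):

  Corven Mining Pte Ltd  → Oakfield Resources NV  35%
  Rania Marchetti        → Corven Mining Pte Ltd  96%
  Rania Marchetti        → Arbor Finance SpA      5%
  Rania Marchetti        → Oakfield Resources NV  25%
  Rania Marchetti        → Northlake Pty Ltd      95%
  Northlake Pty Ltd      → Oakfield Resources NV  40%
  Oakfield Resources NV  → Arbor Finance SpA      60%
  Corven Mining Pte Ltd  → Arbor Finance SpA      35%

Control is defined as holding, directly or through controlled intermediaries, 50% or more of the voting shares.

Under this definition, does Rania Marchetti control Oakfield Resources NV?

Yes

Rania holds 96% of Corven, so Rania controls Corven.
Rania holds 95% of Northlake, so Rania controls Northlake.
Rania and Corven and Northlake together hold 25% + 35% + 40% = 100% of Oakfield, so Rania controls Oakfield.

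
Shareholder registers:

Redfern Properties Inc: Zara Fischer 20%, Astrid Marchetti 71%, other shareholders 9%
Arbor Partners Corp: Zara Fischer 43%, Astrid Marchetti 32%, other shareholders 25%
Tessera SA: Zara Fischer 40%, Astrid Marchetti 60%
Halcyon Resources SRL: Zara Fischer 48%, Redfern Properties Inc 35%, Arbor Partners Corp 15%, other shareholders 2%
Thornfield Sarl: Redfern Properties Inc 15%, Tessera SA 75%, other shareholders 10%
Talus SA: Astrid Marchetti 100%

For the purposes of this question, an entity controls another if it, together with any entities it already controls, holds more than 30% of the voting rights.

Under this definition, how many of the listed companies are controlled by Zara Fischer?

4

Zara holds 43% of Arbor, so Zara controls Arbor.
Zara holds 40% of Tessera, so Zara controls Tessera.
Zara and Arbor together hold 48% + 15% = 63% of Halcyon, so Zara controls Halcyon.
Tessera holds 75% of Thornfield, so Zara controls Thornfield.
No other company's threshold is met.
Zara controls 4 companies.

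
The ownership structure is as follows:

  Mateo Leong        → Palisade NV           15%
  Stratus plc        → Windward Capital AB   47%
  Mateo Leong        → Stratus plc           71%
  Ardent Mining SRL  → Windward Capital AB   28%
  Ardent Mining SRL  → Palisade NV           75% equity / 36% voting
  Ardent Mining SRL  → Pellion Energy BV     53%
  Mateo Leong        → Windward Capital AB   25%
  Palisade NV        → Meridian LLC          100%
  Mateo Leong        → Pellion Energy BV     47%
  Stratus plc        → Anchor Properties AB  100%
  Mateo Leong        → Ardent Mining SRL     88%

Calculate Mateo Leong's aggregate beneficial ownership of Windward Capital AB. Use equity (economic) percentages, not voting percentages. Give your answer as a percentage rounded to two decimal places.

83.01%

Mateo reaches Windward along 3 paths.
Via Stratus: 71% × 47% = 33.37%.
Direct stake: 25% = 25%.
Via Ardent: 88% × 28% = 24.64%.
Total: 33.37% + 25% + 24.64% = 83.01%.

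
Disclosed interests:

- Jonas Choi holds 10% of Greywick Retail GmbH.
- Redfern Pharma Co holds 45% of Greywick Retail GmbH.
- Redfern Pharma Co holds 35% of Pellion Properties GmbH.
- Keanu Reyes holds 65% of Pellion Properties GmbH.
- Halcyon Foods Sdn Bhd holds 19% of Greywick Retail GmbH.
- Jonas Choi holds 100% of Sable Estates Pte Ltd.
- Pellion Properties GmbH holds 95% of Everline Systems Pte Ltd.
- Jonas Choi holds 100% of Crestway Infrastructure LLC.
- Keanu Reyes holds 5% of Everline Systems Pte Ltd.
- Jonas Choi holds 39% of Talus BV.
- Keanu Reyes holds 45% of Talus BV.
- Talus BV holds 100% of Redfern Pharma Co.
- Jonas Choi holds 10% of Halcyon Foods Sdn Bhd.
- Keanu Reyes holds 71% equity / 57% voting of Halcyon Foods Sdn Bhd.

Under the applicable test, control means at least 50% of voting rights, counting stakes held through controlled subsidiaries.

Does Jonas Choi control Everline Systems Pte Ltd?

No

Jonas holds 100% of Crestway, so Jonas controls Crestway.
Jonas holds 100% of Sable, so Jonas controls Sable.
Neither Jonas nor any entity Jonas controls holds any voting interest in Everline.
So Jonas does not control Everline.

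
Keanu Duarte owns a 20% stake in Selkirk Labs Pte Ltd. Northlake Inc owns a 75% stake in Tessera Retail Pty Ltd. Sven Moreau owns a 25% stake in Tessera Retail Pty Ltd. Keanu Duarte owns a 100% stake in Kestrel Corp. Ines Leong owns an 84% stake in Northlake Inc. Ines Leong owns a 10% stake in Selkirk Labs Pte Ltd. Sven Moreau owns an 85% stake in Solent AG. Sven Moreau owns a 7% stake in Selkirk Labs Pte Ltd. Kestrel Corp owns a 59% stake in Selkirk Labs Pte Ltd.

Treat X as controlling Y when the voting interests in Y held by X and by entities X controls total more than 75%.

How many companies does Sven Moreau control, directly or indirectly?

Sven holds 85% of Solent, so Sven controls Solent.
No other company's threshold is met.
Sven controls 1 company.

1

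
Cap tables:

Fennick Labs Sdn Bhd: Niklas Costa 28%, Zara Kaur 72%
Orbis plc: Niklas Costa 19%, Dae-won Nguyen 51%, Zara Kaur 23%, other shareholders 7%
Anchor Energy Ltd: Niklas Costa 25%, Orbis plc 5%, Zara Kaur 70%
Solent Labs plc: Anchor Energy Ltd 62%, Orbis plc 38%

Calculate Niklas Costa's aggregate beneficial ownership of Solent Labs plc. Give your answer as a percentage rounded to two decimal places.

Niklas reaches Solent along 3 paths.
Via Anchor: 25% × 62% = 15.5%.
Via Orbis → Anchor: 19% × 5% × 62% = 0.589%.
Via Orbis: 19% × 38% = 7.22%.
Total: 15.5% + 0.589% + 7.22% = 23.309%.
Rounded: 23.31%.

23.31%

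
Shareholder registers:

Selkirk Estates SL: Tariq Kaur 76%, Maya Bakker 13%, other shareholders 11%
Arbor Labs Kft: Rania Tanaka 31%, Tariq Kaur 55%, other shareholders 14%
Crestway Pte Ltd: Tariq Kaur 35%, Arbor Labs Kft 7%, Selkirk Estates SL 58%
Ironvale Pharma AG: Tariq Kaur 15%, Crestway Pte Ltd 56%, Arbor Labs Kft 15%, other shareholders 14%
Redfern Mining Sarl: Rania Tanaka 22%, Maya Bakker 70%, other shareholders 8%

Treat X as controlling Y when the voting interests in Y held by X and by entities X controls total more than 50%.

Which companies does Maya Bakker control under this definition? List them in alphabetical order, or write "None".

Maya holds 70% of Redfern, so Maya controls Redfern.
No other company's threshold is met.

Redfern Mining Sarl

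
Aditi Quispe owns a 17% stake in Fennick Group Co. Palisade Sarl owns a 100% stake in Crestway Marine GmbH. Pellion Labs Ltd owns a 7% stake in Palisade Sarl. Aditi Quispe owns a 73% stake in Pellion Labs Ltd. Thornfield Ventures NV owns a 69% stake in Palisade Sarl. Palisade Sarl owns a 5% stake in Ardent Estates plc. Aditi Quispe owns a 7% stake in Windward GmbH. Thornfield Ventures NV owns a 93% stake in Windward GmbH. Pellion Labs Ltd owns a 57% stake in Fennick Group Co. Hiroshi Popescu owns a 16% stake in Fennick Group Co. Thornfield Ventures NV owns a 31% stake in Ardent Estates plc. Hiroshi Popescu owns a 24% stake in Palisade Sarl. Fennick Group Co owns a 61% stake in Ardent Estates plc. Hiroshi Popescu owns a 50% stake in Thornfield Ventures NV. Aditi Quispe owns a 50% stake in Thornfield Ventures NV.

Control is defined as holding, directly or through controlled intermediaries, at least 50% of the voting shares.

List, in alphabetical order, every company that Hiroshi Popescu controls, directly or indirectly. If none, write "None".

Crestway Marine GmbH, Palisade Sarl, Thornfield Ventures NV, Windward GmbH

Hiroshi holds 50% of Thornfield, so Hiroshi controls Thornfield.
Thornfield holds 93% of Windward, so Hiroshi controls Windward.
Thornfield and Hiroshi together hold 69% + 24% = 93% of Palisade, so Hiroshi controls Palisade.
Palisade holds 100% of Crestway, so Hiroshi controls Crestway.
No other company's threshold is met.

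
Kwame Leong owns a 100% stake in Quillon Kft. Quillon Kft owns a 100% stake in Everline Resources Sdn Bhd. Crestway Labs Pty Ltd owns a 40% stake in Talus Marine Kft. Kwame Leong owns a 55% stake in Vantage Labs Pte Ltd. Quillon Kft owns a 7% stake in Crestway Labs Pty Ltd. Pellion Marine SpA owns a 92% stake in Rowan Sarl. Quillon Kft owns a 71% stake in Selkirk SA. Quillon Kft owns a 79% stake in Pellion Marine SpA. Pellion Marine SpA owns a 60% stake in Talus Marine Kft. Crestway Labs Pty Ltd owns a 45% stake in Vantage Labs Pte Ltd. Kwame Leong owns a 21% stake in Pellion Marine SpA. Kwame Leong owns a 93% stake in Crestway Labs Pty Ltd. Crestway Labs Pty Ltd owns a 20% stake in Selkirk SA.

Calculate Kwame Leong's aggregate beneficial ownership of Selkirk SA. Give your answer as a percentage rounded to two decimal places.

91.00%

Kwame reaches Selkirk along 3 paths.
Via Quillon: 100% × 71% = 71%.
Via Crestway: 93% × 20% = 18.6%.
Via Quillon → Crestway: 100% × 7% × 20% = 1.4%.
Total: 71% + 18.6% + 1.4% = 91%.
Rounded: 91.00%.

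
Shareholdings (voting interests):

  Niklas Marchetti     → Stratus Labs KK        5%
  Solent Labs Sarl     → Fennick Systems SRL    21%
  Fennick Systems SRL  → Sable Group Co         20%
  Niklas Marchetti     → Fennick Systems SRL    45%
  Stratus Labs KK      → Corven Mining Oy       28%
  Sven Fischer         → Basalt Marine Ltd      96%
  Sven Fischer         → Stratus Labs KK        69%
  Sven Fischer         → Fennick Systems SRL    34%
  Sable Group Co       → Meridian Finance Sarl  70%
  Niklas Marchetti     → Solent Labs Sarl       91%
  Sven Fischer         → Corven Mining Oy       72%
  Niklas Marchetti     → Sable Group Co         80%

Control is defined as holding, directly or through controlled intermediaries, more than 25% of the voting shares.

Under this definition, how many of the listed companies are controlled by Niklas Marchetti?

4

Niklas holds 91% of Solent, so Niklas controls Solent.
Niklas and Solent together hold 45% + 21% = 66% of Fennick, so Niklas controls Fennick.
Fennick and Niklas together hold 20% + 80% = 100% of Sable, so Niklas controls Sable.
Sable holds 70% of Meridian, so Niklas controls Meridian.
No other company's threshold is met.
Niklas controls 4 companies.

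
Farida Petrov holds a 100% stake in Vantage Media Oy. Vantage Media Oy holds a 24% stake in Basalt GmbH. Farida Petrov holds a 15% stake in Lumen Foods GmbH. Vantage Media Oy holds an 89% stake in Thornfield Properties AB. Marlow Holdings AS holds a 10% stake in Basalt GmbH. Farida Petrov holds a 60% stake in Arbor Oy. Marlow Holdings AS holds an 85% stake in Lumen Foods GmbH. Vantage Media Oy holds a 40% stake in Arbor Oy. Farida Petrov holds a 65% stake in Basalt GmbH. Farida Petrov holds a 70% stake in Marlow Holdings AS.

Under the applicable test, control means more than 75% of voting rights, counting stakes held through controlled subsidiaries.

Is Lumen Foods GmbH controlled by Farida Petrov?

Farida holds 100% of Vantage, so Farida controls Vantage.
Vantage and Farida together hold 24% + 65% = 89% of Basalt, so Farida controls Basalt.
Vantage and Farida together hold 40% + 60% = 100% of Arbor, so Farida controls Arbor.
Vantage holds 89% of Thornfield, so Farida controls Thornfield.
In Lumen, Farida's side holds only 15%, not > 75%.
So Farida does not control Lumen.

No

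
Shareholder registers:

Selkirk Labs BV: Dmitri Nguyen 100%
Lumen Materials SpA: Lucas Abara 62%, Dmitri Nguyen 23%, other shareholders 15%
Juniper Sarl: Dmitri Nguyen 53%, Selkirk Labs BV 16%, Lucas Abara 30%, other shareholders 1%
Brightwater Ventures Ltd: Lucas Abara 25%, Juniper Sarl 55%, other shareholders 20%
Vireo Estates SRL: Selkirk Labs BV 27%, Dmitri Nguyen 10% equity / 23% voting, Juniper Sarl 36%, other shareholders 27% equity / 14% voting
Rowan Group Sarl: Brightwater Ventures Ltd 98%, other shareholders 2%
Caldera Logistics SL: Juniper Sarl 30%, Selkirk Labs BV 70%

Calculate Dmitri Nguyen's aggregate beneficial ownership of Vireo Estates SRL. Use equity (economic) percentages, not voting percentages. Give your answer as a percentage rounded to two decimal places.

61.84%

Dmitri reaches Vireo along 4 paths.
Via Selkirk: 100% × 27% = 27%.
Direct stake: 10% = 10%.
Via Juniper: 53% × 36% = 19.08%.
Via Selkirk → Juniper: 100% × 16% × 36% = 5.76%.
Total: 27% + 10% + 19.08% + 5.76% = 61.84%.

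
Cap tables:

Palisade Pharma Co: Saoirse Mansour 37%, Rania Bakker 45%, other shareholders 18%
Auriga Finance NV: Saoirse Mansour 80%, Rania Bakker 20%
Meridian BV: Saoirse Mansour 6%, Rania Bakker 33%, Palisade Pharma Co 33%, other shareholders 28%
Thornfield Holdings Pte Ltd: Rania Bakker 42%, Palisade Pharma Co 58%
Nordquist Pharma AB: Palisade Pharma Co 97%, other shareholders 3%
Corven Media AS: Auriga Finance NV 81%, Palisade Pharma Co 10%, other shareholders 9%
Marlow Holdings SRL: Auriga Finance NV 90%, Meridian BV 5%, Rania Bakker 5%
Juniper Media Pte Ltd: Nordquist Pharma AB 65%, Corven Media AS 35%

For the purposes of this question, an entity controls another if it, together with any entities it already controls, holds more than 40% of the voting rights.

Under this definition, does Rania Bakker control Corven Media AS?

No

Rania holds 45% of Palisade, so Rania controls Palisade.
Rania and Palisade together hold 33% + 33% = 66% of Meridian, so Rania controls Meridian.
Rania and Palisade together hold 42% + 58% = 100% of Thornfield, so Rania controls Thornfield.
Palisade holds 97% of Nordquist, so Rania controls Nordquist.
Nordquist holds 65% of Juniper, so Rania controls Juniper.
In Corven, Rania's side holds only 10%, not > 40%.
So Rania does not control Corven.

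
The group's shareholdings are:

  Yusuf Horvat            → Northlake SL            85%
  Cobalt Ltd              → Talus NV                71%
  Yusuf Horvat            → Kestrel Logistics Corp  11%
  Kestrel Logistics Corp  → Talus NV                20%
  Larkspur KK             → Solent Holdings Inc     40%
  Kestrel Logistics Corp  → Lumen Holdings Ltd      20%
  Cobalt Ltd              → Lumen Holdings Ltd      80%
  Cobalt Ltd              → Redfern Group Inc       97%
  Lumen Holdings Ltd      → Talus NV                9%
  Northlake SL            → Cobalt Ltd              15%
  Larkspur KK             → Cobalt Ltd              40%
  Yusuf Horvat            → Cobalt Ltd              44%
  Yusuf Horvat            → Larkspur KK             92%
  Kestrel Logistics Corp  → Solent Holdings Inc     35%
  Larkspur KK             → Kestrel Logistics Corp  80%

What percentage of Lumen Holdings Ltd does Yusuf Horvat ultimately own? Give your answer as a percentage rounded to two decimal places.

91.76%

Yusuf reaches Lumen along 5 paths.
Via Larkspur → Kestrel: 92% × 80% × 20% = 14.72%.
Via Kestrel: 11% × 20% = 2.2%.
Via Larkspur → Cobalt: 92% × 40% × 80% = 29.44%.
Via Cobalt: 44% × 80% = 35.2%.
Via Northlake → Cobalt: 85% × 15% × 80% = 10.2%.
Total: 14.72% + 2.2% + 29.44% + 35.2% + 10.2% = 91.76%.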